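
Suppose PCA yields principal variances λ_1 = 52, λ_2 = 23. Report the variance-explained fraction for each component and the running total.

Step 1 — total variance = trace(Sigma) = Σ λ_i = 52 + 23 = 75.

Step 2 — fraction explained by component i = λ_i / Σ λ:
  PC1: 52/75 = 0.6933
  PC2: 23/75 = 0.3067

Step 3 — cumulative fraction after k components = (λ_1 + ... + λ_k) / Σ λ:
  k = 1: 52/75 = 0.6933
  k = 2: (52 + 23)/75 = 75/75 = 1

Summary (fraction, with percent):

explained: PC1 0.6933 (69.33%), PC2 0.3067 (30.67%);  cumulative: 0.6933, 1


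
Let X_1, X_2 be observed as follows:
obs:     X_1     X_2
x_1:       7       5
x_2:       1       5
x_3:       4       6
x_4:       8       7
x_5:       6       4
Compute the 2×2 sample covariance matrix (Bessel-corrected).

Step 1 — column means:
  mean(X_1) = (7 + 1 + 4 + 8 + 6) / 5 = 26/5 = 5.2
  mean(X_2) = (5 + 5 + 6 + 7 + 4) / 5 = 27/5 = 5.4

Step 2 — sample covariance S[i,j] = (1/(n-1)) · Σ_k (x_{k,i} - mean_i) · (x_{k,j} - mean_j), with n-1 = 4.
  S[X_1,X_1] = ((1.8)·(1.8) + (-4.2)·(-4.2) + (-1.2)·(-1.2) + (2.8)·(2.8) + (0.8)·(0.8)) / 4 = 30.8/4 = 7.7
  S[X_1,X_2] = ((1.8)·(-0.4) + (-4.2)·(-0.4) + (-1.2)·(0.6) + (2.8)·(1.6) + (0.8)·(-1.4)) / 4 = 3.6/4 = 0.9
  S[X_2,X_2] = ((-0.4)·(-0.4) + (-0.4)·(-0.4) + (0.6)·(0.6) + (1.6)·(1.6) + (-1.4)·(-1.4)) / 4 = 5.2/4 = 1.3

S is symmetric (S[j,i] = S[i,j]). Assembling:

S = [[7.7, 0.9],
 [0.9, 1.3]]


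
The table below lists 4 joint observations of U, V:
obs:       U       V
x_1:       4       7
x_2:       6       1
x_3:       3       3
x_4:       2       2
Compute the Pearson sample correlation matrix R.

Step 1 — column means:
  mean(U) = (4 + 6 + 3 + 2) / 4 = 15/4 = 3.75
  mean(V) = (7 + 1 + 3 + 2) / 4 = 13/4 = 3.25

Step 2 — sample variances and covariances s[i,j] = (1/(n-1)) · Σ_k (x_{k,i} - mean_i) · (x_{k,j} - mean_j), with n-1 = 3:
  s[U,U] = ((0.25)·(0.25) + (2.25)·(2.25) + (-0.75)·(-0.75) + (-1.75)·(-1.75)) / 3 = 8.75/3 = 2.9167
  s[U,V] = ((0.25)·(3.75) + (2.25)·(-2.25) + (-0.75)·(-0.25) + (-1.75)·(-1.25)) / 3 = -1.75/3 = -0.5833
  s[V,V] = ((3.75)·(3.75) + (-2.25)·(-2.25) + (-0.25)·(-0.25) + (-1.25)·(-1.25)) / 3 = 20.75/3 = 6.9167
  Sample standard deviations s_i = √(s[i,i]):
  s(U) = √(2.9167) = 1.7078
  s(V) = √(6.9167) = 2.63

Step 3 — r_{ij} = s_{ij} / (s_i · s_j):
  r[U,U] = 1 (diagonal).
  r[U,V] = -0.5833 / (1.7078 · 2.63) = -0.5833 / 4.4915 = -0.1299
  r[V,V] = 1 (diagonal).

R is symmetric with unit diagonal. Assembling:

R = [[1, -0.1299],
 [-0.1299, 1]]


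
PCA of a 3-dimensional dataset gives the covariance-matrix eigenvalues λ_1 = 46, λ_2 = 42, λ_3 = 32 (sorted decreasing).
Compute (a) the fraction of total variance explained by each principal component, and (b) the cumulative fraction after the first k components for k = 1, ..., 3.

Step 1 — total variance = trace(Sigma) = Σ λ_i = 46 + 42 + 32 = 120.

Step 2 — fraction explained by component i = λ_i / Σ λ:
  PC1: 46/120 = 0.3833
  PC2: 42/120 = 0.35
  PC3: 32/120 = 0.2667

Step 3 — cumulative fraction after k components = (λ_1 + ... + λ_k) / Σ λ:
  k = 1: 46/120 = 0.3833
  k = 2: (46 + 42)/120 = 88/120 = 0.7333
  k = 3: (46 + 42 + 32)/120 = 120/120 = 1

Summary (fraction, with percent):

explained: PC1 0.3833 (38.33%), PC2 0.35 (35%), PC3 0.2667 (26.67%);  cumulative: 0.3833, 0.7333, 1


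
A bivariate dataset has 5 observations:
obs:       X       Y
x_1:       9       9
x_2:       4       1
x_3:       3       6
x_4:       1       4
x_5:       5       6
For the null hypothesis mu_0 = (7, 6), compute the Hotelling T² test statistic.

Step 1 — sample mean vector:
  mean(X) = (9 + 4 + 3 + 1 + 5) / 5 = 22/5 = 4.4
  mean(Y) = (9 + 1 + 6 + 4 + 6) / 5 = 26/5 = 5.2
  x̄ = (4.4, 5.2),  deviation x̄ - mu_0 = (4.4, 5.2) - (7, 6) = (-2.6, -0.8).

Step 2 — sample covariance matrix, S[i,j] = (1/(n-1)) · Σ_k (x_{k,i} - mean_i) · (x_{k,j} - mean_j), divisor n-1 = 4:
  S[X,X] = ((4.6)·(4.6) + (-0.4)·(-0.4) + (-1.4)·(-1.4) + (-3.4)·(-3.4) + (0.6)·(0.6)) / 4 = 35.2/4 = 8.8
  S[X,Y] = ((4.6)·(3.8) + (-0.4)·(-4.2) + (-1.4)·(0.8) + (-3.4)·(-1.2) + (0.6)·(0.8)) / 4 = 22.6/4 = 5.65
  S[Y,Y] = ((3.8)·(3.8) + (-4.2)·(-4.2) + (0.8)·(0.8) + (-1.2)·(-1.2) + (0.8)·(0.8)) / 4 = 34.8/4 = 8.7
  S = [[8.8, 5.65],
 [5.65, 8.7]].

Step 3 — invert S. det(S) = 8.8·8.7 - (5.65)² = 44.6375.
  S^{-1} = (1/det) · [[d, -b], [-b, a]] = [[0.1949, -0.1266],
 [-0.1266, 0.1971]].

Step 4 — quadratic form (x̄ - mu_0)^T · S^{-1} · (x̄ - mu_0):
  S^{-1} · (x̄ - mu_0) = (-0.4055, 0.1714),
  (x̄ - mu_0)^T · [...] = (-2.6)·(-0.4055) + (-0.8)·(0.1714) = 0.9172.

Step 5 — scale by n: T² = 5 · 0.9172 = 4.5858.

T² ≈ 4.5858


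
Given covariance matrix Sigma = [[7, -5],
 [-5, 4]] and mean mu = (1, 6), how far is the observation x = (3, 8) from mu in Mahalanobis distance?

Step 1 — centre the observation: (x - mu) = (2, 2).

Step 2 — invert Sigma. det(Sigma) = 7·4 - (-5)² = 3.
  Sigma^{-1} = (1/det) · [[d, -b], [-b, a]] = [[1.3333, 1.6667],
 [1.6667, 2.3333]].

Step 3 — form the quadratic (x - mu)^T · Sigma^{-1} · (x - mu):
  Sigma^{-1} · (x - mu) = (6, 8).
  (x - mu)^T · [Sigma^{-1} · (x - mu)] = (2)·(6) + (2)·(8) = 28.

Step 4 — take square root: d = √(28) ≈ 5.2915.

d(x, mu) = √(28) ≈ 5.2915


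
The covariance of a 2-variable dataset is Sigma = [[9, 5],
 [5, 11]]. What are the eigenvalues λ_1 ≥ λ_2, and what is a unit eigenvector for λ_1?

Step 1 — characteristic polynomial of 2×2 Sigma:
  det(Sigma - λI) = λ² - trace · λ + det = 0.
  trace = 9 + 11 = 20, det = 9·11 - (5)² = 74.
Step 2 — discriminant:
  Δ = trace² - 4·det = 400 - 296 = 104.
Step 3 — eigenvalues:
  λ = (trace ± √Δ)/2 = (20 ± 10.198)/2,
  λ_1 = 15.099,  λ_2 = 4.901.

Step 4 — unit eigenvector for λ_1: solve (Sigma - λ_1 I)v = 0. First row:
  (9 - 15.099)·v_x + (5)·v_y = 0, i.e. (-6.099)·v_x + (5)·v_y = 0,
  so v ∝ (b, λ_1 - a) = (5, 6.099) = u.
  ||u|| = √((5)² + (6.099)²) = √(62.198) ≈ 7.8866,
  v_1 = u/||u|| ≈ (0.634, 0.7733) (||v_1|| = 1).

λ_1 = 15.099,  λ_2 = 4.901;  v_1 ≈ (0.634, 0.7733)


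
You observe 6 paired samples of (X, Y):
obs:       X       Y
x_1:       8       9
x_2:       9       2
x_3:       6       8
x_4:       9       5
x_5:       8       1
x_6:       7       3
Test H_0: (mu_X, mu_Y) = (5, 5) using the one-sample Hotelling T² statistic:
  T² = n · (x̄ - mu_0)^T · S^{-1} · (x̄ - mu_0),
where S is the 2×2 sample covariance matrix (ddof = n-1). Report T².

Step 1 — sample mean vector:
  mean(X) = (8 + 9 + 6 + 9 + 8 + 7) / 6 = 47/6 = 7.8333
  mean(Y) = (9 + 2 + 8 + 5 + 1 + 3) / 6 = 28/6 = 4.6667
  x̄ = (7.8333, 4.6667),  deviation x̄ - mu_0 = (7.8333, 4.6667) - (5, 5) = (2.8333, -0.3333).

Step 2 — sample covariance matrix, S[i,j] = (1/(n-1)) · Σ_k (x_{k,i} - mean_i) · (x_{k,j} - mean_j), divisor n-1 = 5:
  S[X,X] = ((0.1667)·(0.1667) + (1.1667)·(1.1667) + (-1.8333)·(-1.8333) + (1.1667)·(1.1667) + (0.1667)·(0.1667) + (-0.8333)·(-0.8333)) / 5 = 6.8333/5 = 1.3667
  S[X,Y] = ((0.1667)·(4.3333) + (1.1667)·(-2.6667) + (-1.8333)·(3.3333) + (1.1667)·(0.3333) + (0.1667)·(-3.6667) + (-0.8333)·(-1.6667)) / 5 = -7.3333/5 = -1.4667
  S[Y,Y] = ((4.3333)·(4.3333) + (-2.6667)·(-2.6667) + (3.3333)·(3.3333) + (0.3333)·(0.3333) + (-3.6667)·(-3.6667) + (-1.6667)·(-1.6667)) / 5 = 53.3333/5 = 10.6667
  S = [[1.3667, -1.4667],
 [-1.4667, 10.6667]].

Step 3 — invert S. det(S) = 1.3667·10.6667 - (-1.4667)² = 12.4267.
  S^{-1} = (1/det) · [[d, -b], [-b, a]] = [[0.8584, 0.118],
 [0.118, 0.11]].

Step 4 — quadratic form (x̄ - mu_0)^T · S^{-1} · (x̄ - mu_0):
  S^{-1} · (x̄ - mu_0) = (2.3927, 0.2977),
  (x̄ - mu_0)^T · [...] = (2.8333)·(2.3927) + (-0.3333)·(0.2977) = 6.6801.

Step 5 — scale by n: T² = 6 · 6.6801 = 40.0805.

T² ≈ 40.0805


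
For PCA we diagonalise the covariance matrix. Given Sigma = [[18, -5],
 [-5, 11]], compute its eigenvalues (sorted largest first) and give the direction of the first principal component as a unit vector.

Step 1 — characteristic polynomial of 2×2 Sigma:
  det(Sigma - λI) = λ² - trace · λ + det = 0.
  trace = 18 + 11 = 29, det = 18·11 - (-5)² = 173.
Step 2 — discriminant:
  Δ = trace² - 4·det = 841 - 692 = 149.
Step 3 — eigenvalues:
  λ = (trace ± √Δ)/2 = (29 ± 12.2066)/2,
  λ_1 = 20.6033,  λ_2 = 8.3967.

Step 4 — unit eigenvector for λ_1: solve (Sigma - λ_1 I)v = 0. First row:
  (18 - 20.6033)·v_x + (-5)·v_y = 0, i.e. (-2.6033)·v_x + (-5)·v_y = 0,
  so v ∝ (b, λ_1 - a) = (-5, 2.6033); multiply by -1 so the first entry is positive: u = (5, -2.6033).
  ||u|| = √((5)² + (-2.6033)²) = √(31.7771) ≈ 5.6371,
  v_1 = u/||u|| ≈ (0.887, -0.4618) (||v_1|| = 1).

λ_1 = 20.6033,  λ_2 = 8.3967;  v_1 ≈ (0.887, -0.4618)


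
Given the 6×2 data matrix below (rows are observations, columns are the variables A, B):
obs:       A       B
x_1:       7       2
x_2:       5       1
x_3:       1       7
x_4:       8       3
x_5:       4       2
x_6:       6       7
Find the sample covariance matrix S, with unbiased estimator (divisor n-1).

Step 1 — column means:
  mean(A) = (7 + 5 + 1 + 8 + 4 + 6) / 6 = 31/6 = 5.1667
  mean(B) = (2 + 1 + 7 + 3 + 2 + 7) / 6 = 22/6 = 3.6667

Step 2 — sample covariance S[i,j] = (1/(n-1)) · Σ_k (x_{k,i} - mean_i) · (x_{k,j} - mean_j), with n-1 = 5.
  S[A,A] = ((1.8333)·(1.8333) + (-0.1667)·(-0.1667) + (-4.1667)·(-4.1667) + (2.8333)·(2.8333) + (-1.1667)·(-1.1667) + (0.8333)·(0.8333)) / 5 = 30.8333/5 = 6.1667
  S[A,B] = ((1.8333)·(-1.6667) + (-0.1667)·(-2.6667) + (-4.1667)·(3.3333) + (2.8333)·(-0.6667) + (-1.1667)·(-1.6667) + (0.8333)·(3.3333)) / 5 = -13.6667/5 = -2.7333
  S[B,B] = ((-1.6667)·(-1.6667) + (-2.6667)·(-2.6667) + (3.3333)·(3.3333) + (-0.6667)·(-0.6667) + (-1.6667)·(-1.6667) + (3.3333)·(3.3333)) / 5 = 35.3333/5 = 7.0667

S is symmetric (S[j,i] = S[i,j]). Assembling:

S = [[6.1667, -2.7333],
 [-2.7333, 7.0667]]


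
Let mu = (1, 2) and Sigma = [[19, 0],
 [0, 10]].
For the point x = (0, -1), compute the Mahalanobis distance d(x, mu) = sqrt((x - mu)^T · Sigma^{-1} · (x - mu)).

Step 1 — centre the observation: (x - mu) = (-1, -3).

Step 2 — invert Sigma. det(Sigma) = 19·10 - (0)² = 190.
  Sigma^{-1} = (1/det) · [[d, -b], [-b, a]] = [[0.0526, 0],
 [0, 0.1]].

Step 3 — form the quadratic (x - mu)^T · Sigma^{-1} · (x - mu):
  Sigma^{-1} · (x - mu) = (-0.0526, -0.3).
  (x - mu)^T · [Sigma^{-1} · (x - mu)] = (-1)·(-0.0526) + (-3)·(-0.3) = 0.9526.

Step 4 — take square root: d = √(0.9526) ≈ 0.976.

d(x, mu) = √(0.9526) ≈ 0.976


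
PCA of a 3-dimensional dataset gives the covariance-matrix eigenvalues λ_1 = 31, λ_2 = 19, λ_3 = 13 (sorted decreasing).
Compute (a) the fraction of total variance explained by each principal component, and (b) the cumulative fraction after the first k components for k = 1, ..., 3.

Step 1 — total variance = trace(Sigma) = Σ λ_i = 31 + 19 + 13 = 63.

Step 2 — fraction explained by component i = λ_i / Σ λ:
  PC1: 31/63 = 0.4921
  PC2: 19/63 = 0.3016
  PC3: 13/63 = 0.2063

Step 3 — cumulative fraction after k components = (λ_1 + ... + λ_k) / Σ λ:
  k = 1: 31/63 = 0.4921
  k = 2: (31 + 19)/63 = 50/63 = 0.7937
  k = 3: (31 + 19 + 13)/63 = 63/63 = 1

Summary (fraction, with percent):

explained: PC1 0.4921 (49.21%), PC2 0.3016 (30.16%), PC3 0.2063 (20.63%);  cumulative: 0.4921, 0.7937, 1


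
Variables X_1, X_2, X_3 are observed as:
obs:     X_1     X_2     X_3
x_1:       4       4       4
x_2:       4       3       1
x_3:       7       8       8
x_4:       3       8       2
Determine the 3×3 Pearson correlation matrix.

Step 1 — column means:
  mean(X_1) = (4 + 4 + 7 + 3) / 4 = 18/4 = 4.5
  mean(X_2) = (4 + 3 + 8 + 8) / 4 = 23/4 = 5.75
  mean(X_3) = (4 + 1 + 8 + 2) / 4 = 15/4 = 3.75

Step 2 — sample variances and covariances s[i,j] = (1/(n-1)) · Σ_k (x_{k,i} - mean_i) · (x_{k,j} - mean_j), with n-1 = 3:
  s[X_1,X_1] = ((-0.5)·(-0.5) + (-0.5)·(-0.5) + (2.5)·(2.5) + (-1.5)·(-1.5)) / 3 = 9/3 = 3
  s[X_1,X_2] = ((-0.5)·(-1.75) + (-0.5)·(-2.75) + (2.5)·(2.25) + (-1.5)·(2.25)) / 3 = 4.5/3 = 1.5
  s[X_1,X_3] = ((-0.5)·(0.25) + (-0.5)·(-2.75) + (2.5)·(4.25) + (-1.5)·(-1.75)) / 3 = 14.5/3 = 4.8333
  s[X_2,X_2] = ((-1.75)·(-1.75) + (-2.75)·(-2.75) + (2.25)·(2.25) + (2.25)·(2.25)) / 3 = 20.75/3 = 6.9167
  s[X_2,X_3] = ((-1.75)·(0.25) + (-2.75)·(-2.75) + (2.25)·(4.25) + (2.25)·(-1.75)) / 3 = 12.75/3 = 4.25
  s[X_3,X_3] = ((0.25)·(0.25) + (-2.75)·(-2.75) + (4.25)·(4.25) + (-1.75)·(-1.75)) / 3 = 28.75/3 = 9.5833
  Sample standard deviations s_i = √(s[i,i]):
  s(X_1) = √(3) = 1.7321
  s(X_2) = √(6.9167) = 2.63
  s(X_3) = √(9.5833) = 3.0957

Step 3 — r_{ij} = s_{ij} / (s_i · s_j):
  r[X_1,X_1] = 1 (diagonal).
  r[X_1,X_2] = 1.5 / (1.7321 · 2.63) = 1.5 / 4.5552 = 0.3293
  r[X_1,X_3] = 4.8333 / (1.7321 · 3.0957) = 4.8333 / 5.3619 = 0.9014
  r[X_2,X_2] = 1 (diagonal).
  r[X_2,X_3] = 4.25 / (2.63 · 3.0957) = 4.25 / 8.1415 = 0.522
  r[X_3,X_3] = 1 (diagonal).

R is symmetric with unit diagonal. Assembling:

R = [[1, 0.3293, 0.9014],
 [0.3293, 1, 0.522],
 [0.9014, 0.522, 1]]


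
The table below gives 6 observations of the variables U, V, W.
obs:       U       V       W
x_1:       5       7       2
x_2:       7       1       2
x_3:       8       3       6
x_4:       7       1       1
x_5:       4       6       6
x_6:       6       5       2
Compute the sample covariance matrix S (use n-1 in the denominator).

Step 1 — column means:
  mean(U) = (5 + 7 + 8 + 7 + 4 + 6) / 6 = 37/6 = 6.1667
  mean(V) = (7 + 1 + 3 + 1 + 6 + 5) / 6 = 23/6 = 3.8333
  mean(W) = (2 + 2 + 6 + 1 + 6 + 2) / 6 = 19/6 = 3.1667

Step 2 — sample covariance S[i,j] = (1/(n-1)) · Σ_k (x_{k,i} - mean_i) · (x_{k,j} - mean_j), with n-1 = 5.
  S[U,U] = ((-1.1667)·(-1.1667) + (0.8333)·(0.8333) + (1.8333)·(1.8333) + (0.8333)·(0.8333) + (-2.1667)·(-2.1667) + (-0.1667)·(-0.1667)) / 5 = 10.8333/5 = 2.1667
  S[U,V] = ((-1.1667)·(3.1667) + (0.8333)·(-2.8333) + (1.8333)·(-0.8333) + (0.8333)·(-2.8333) + (-2.1667)·(2.1667) + (-0.1667)·(1.1667)) / 5 = -14.8333/5 = -2.9667
  S[U,W] = ((-1.1667)·(-1.1667) + (0.8333)·(-1.1667) + (1.8333)·(2.8333) + (0.8333)·(-2.1667) + (-2.1667)·(2.8333) + (-0.1667)·(-1.1667)) / 5 = -2.1667/5 = -0.4333
  S[V,V] = ((3.1667)·(3.1667) + (-2.8333)·(-2.8333) + (-0.8333)·(-0.8333) + (-2.8333)·(-2.8333) + (2.1667)·(2.1667) + (1.1667)·(1.1667)) / 5 = 32.8333/5 = 6.5667
  S[V,W] = ((3.1667)·(-1.1667) + (-2.8333)·(-1.1667) + (-0.8333)·(2.8333) + (-2.8333)·(-2.1667) + (2.1667)·(2.8333) + (1.1667)·(-1.1667)) / 5 = 8.1667/5 = 1.6333
  S[W,W] = ((-1.1667)·(-1.1667) + (-1.1667)·(-1.1667) + (2.8333)·(2.8333) + (-2.1667)·(-2.1667) + (2.8333)·(2.8333) + (-1.1667)·(-1.1667)) / 5 = 24.8333/5 = 4.9667

S is symmetric (S[j,i] = S[i,j]). Assembling:

S = [[2.1667, -2.9667, -0.4333],
 [-2.9667, 6.5667, 1.6333],
 [-0.4333, 1.6333, 4.9667]]


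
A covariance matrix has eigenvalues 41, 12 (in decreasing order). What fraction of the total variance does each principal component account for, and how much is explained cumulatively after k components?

Step 1 — total variance = trace(Sigma) = Σ λ_i = 41 + 12 = 53.

Step 2 — fraction explained by component i = λ_i / Σ λ:
  PC1: 41/53 = 0.7736
  PC2: 12/53 = 0.2264

Step 3 — cumulative fraction after k components = (λ_1 + ... + λ_k) / Σ λ:
  k = 1: 41/53 = 0.7736
  k = 2: (41 + 12)/53 = 53/53 = 1

Summary (fraction, with percent):

explained: PC1 0.7736 (77.36%), PC2 0.2264 (22.64%);  cumulative: 0.7736, 1


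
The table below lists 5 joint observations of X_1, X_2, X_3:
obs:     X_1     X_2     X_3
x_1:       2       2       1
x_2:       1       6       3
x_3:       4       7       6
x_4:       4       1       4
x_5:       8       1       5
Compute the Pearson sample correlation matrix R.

Step 1 — column means:
  mean(X_1) = (2 + 1 + 4 + 4 + 8) / 5 = 19/5 = 3.8
  mean(X_2) = (2 + 6 + 7 + 1 + 1) / 5 = 17/5 = 3.4
  mean(X_3) = (1 + 3 + 6 + 4 + 5) / 5 = 19/5 = 3.8

Step 2 — sample variances and covariances s[i,j] = (1/(n-1)) · Σ_k (x_{k,i} - mean_i) · (x_{k,j} - mean_j), with n-1 = 4:
  s[X_1,X_1] = ((-1.8)·(-1.8) + (-2.8)·(-2.8) + (0.2)·(0.2) + (0.2)·(0.2) + (4.2)·(4.2)) / 4 = 28.8/4 = 7.2
  s[X_1,X_2] = ((-1.8)·(-1.4) + (-2.8)·(2.6) + (0.2)·(3.6) + (0.2)·(-2.4) + (4.2)·(-2.4)) / 4 = -14.6/4 = -3.65
  s[X_1,X_3] = ((-1.8)·(-2.8) + (-2.8)·(-0.8) + (0.2)·(2.2) + (0.2)·(0.2) + (4.2)·(1.2)) / 4 = 12.8/4 = 3.2
  s[X_2,X_2] = ((-1.4)·(-1.4) + (2.6)·(2.6) + (3.6)·(3.6) + (-2.4)·(-2.4) + (-2.4)·(-2.4)) / 4 = 33.2/4 = 8.3
  s[X_2,X_3] = ((-1.4)·(-2.8) + (2.6)·(-0.8) + (3.6)·(2.2) + (-2.4)·(0.2) + (-2.4)·(1.2)) / 4 = 6.4/4 = 1.6
  s[X_3,X_3] = ((-2.8)·(-2.8) + (-0.8)·(-0.8) + (2.2)·(2.2) + (0.2)·(0.2) + (1.2)·(1.2)) / 4 = 14.8/4 = 3.7
  Sample standard deviations s_i = √(s[i,i]):
  s(X_1) = √(7.2) = 2.6833
  s(X_2) = √(8.3) = 2.881
  s(X_3) = √(3.7) = 1.9235

Step 3 — r_{ij} = s_{ij} / (s_i · s_j):
  r[X_1,X_1] = 1 (diagonal).
  r[X_1,X_2] = -3.65 / (2.6833 · 2.881) = -3.65 / 7.7305 = -0.4722
  r[X_1,X_3] = 3.2 / (2.6833 · 1.9235) = 3.2 / 5.1614 = 0.62
  r[X_2,X_2] = 1 (diagonal).
  r[X_2,X_3] = 1.6 / (2.881 · 1.9235) = 1.6 / 5.5417 = 0.2887
  r[X_3,X_3] = 1 (diagonal).

R is symmetric with unit diagonal. Assembling:

R = [[1, -0.4722, 0.62],
 [-0.4722, 1, 0.2887],
 [0.62, 0.2887, 1]]


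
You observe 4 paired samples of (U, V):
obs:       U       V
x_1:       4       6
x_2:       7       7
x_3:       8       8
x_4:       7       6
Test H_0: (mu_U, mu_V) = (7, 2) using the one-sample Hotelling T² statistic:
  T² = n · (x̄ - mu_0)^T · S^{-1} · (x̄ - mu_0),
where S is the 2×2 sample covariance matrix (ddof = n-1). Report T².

Step 1 — sample mean vector:
  mean(U) = (4 + 7 + 8 + 7) / 4 = 26/4 = 6.5
  mean(V) = (6 + 7 + 8 + 6) / 4 = 27/4 = 6.75
  x̄ = (6.5, 6.75),  deviation x̄ - mu_0 = (6.5, 6.75) - (7, 2) = (-0.5, 4.75).

Step 2 — sample covariance matrix, S[i,j] = (1/(n-1)) · Σ_k (x_{k,i} - mean_i) · (x_{k,j} - mean_j), divisor n-1 = 3:
  S[U,U] = ((-2.5)·(-2.5) + (0.5)·(0.5) + (1.5)·(1.5) + (0.5)·(0.5)) / 3 = 9/3 = 3
  S[U,V] = ((-2.5)·(-0.75) + (0.5)·(0.25) + (1.5)·(1.25) + (0.5)·(-0.75)) / 3 = 3.5/3 = 1.1667
  S[V,V] = ((-0.75)·(-0.75) + (0.25)·(0.25) + (1.25)·(1.25) + (-0.75)·(-0.75)) / 3 = 2.75/3 = 0.9167
  S = [[3, 1.1667],
 [1.1667, 0.9167]].

Step 3 — invert S. det(S) = 3·0.9167 - (1.1667)² = 1.3889.
  S^{-1} = (1/det) · [[d, -b], [-b, a]] = [[0.66, -0.84],
 [-0.84, 2.16]].

Step 4 — quadratic form (x̄ - mu_0)^T · S^{-1} · (x̄ - mu_0):
  S^{-1} · (x̄ - mu_0) = (-4.32, 10.68),
  (x̄ - mu_0)^T · [...] = (-0.5)·(-4.32) + (4.75)·(10.68) = 52.89.

Step 5 — scale by n: T² = 4 · 52.89 = 211.56.

T² ≈ 211.56


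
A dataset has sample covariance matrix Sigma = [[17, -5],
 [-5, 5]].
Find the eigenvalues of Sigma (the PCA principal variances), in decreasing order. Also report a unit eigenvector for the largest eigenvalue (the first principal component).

Step 1 — characteristic polynomial of 2×2 Sigma:
  det(Sigma - λI) = λ² - trace · λ + det = 0.
  trace = 17 + 5 = 22, det = 17·5 - (-5)² = 60.
Step 2 — discriminant:
  Δ = trace² - 4·det = 484 - 240 = 244.
Step 3 — eigenvalues:
  λ = (trace ± √Δ)/2 = (22 ± 15.6205)/2,
  λ_1 = 18.8102,  λ_2 = 3.1898.

Step 4 — unit eigenvector for λ_1: solve (Sigma - λ_1 I)v = 0. First row:
  (17 - 18.8102)·v_x + (-5)·v_y = 0, i.e. (-1.8102)·v_x + (-5)·v_y = 0,
  so v ∝ (b, λ_1 - a) = (-5, 1.8102); multiply by -1 so the first entry is positive: u = (5, -1.8102).
  ||u|| = √((5)² + (-1.8102)²) = √(28.277) ≈ 5.3176,
  v_1 = u/||u|| ≈ (0.9403, -0.3404) (||v_1|| = 1).

λ_1 = 18.8102,  λ_2 = 3.1898;  v_1 ≈ (0.9403, -0.3404)


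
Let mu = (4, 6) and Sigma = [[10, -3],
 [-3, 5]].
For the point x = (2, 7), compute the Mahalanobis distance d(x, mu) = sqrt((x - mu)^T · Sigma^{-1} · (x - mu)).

Step 1 — centre the observation: (x - mu) = (-2, 1).

Step 2 — invert Sigma. det(Sigma) = 10·5 - (-3)² = 41.
  Sigma^{-1} = (1/det) · [[d, -b], [-b, a]] = [[0.122, 0.0732],
 [0.0732, 0.2439]].

Step 3 — form the quadratic (x - mu)^T · Sigma^{-1} · (x - mu):
  Sigma^{-1} · (x - mu) = (-0.1707, 0.0976).
  (x - mu)^T · [Sigma^{-1} · (x - mu)] = (-2)·(-0.1707) + (1)·(0.0976) = 0.439.

Step 4 — take square root: d = √(0.439) ≈ 0.6626.

d(x, mu) = √(0.439) ≈ 0.6626


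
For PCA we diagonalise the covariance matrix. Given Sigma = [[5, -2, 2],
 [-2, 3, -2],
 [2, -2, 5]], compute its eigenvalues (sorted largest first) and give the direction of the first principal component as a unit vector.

Step 1 — characteristic polynomial p(λ) = det(λI - Sigma) = λ³ - tr·λ² + c_1·λ - det, where tr = trace, c_1 = sum of the principal 2×2 minors, det = det(Sigma):
  tr = 5 + 3 + 5 = 13,
  c_1 = (5·3 - (-2)²) + (5·5 - (2)²) + (3·5 - (-2)²) = 11 + 21 + 11 = 43,
  det = 5·(3·5 - (-2)²) - (-2)·((-2)·5 - (-2)·(2)) + (2)·((-2)·(-2) - 3·(2)) = 5·(11) - (-2)·(-6) + (2)·(-2) = 39.
  So p(λ) = λ³ - 13λ² + 43λ - 39.
Step 2 — look for an integer root (rational root theorem: any rational root is an integer divisor of 39). Testing λ = 3:
  p(3) = 27 - 117 + 129 - 39 = 0  ✓
  Dividing out (λ - 3): p(λ) = (λ - 3)(λ² - 10λ + 13).
Step 3 — remaining eigenvalues from the quadratic λ² - 10λ + 13 = 0:
  Δ = 10² - 4·13 = 100 - 52 = 48,  λ = (10 ± √48)/2 = (10 ± 6.9282)/2 ≈ 8.4641 or 1.5359.
  Sorted: λ_1 = 8.4641,  λ_2 = 3,  λ_3 = 1.5359  (check: sum = 13 = tr ✓).

Step 4 — unit eigenvector for λ_1 ≈ 8.4641: v spans the null space of (Sigma - λ_1 I), whose rows are
  r_1 = (-3.4641, -2, 2),  r_2 = (-2, -5.4641, -2),  r_3 = (2, -2, -3.4641).
  v is orthogonal to every row, so take v ∝ r_1 × r_2 = ((-2)·(-2) - (2)·(-5.4641), (2)·(-2) - (-3.4641)·(-2), (-3.4641)·(-5.4641) - (-2)·(-2)) ≈ (14.9282, -10.9282, 14.9282).
  Let u = (14.9282, -10.9282, 14.9282).
  ||u|| = √((14.9282)² + (-10.9282)² + (14.9282)²) = √(565.1281) ≈ 23.7724,  v_1 = u/||u|| ≈ (0.628, -0.4597, 0.628) (||v_1|| = 1).

λ_1 = 8.4641,  λ_2 = 3,  λ_3 = 1.5359;  v_1 ≈ (0.628, -0.4597, 0.628)


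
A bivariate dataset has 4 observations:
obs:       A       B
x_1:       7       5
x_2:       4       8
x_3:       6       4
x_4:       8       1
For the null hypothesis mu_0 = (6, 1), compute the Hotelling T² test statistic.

Step 1 — sample mean vector:
  mean(A) = (7 + 4 + 6 + 8) / 4 = 25/4 = 6.25
  mean(B) = (5 + 8 + 4 + 1) / 4 = 18/4 = 4.5
  x̄ = (6.25, 4.5),  deviation x̄ - mu_0 = (6.25, 4.5) - (6, 1) = (0.25, 3.5).

Step 2 — sample covariance matrix, S[i,j] = (1/(n-1)) · Σ_k (x_{k,i} - mean_i) · (x_{k,j} - mean_j), divisor n-1 = 3:
  S[A,A] = ((0.75)·(0.75) + (-2.25)·(-2.25) + (-0.25)·(-0.25) + (1.75)·(1.75)) / 3 = 8.75/3 = 2.9167
  S[A,B] = ((0.75)·(0.5) + (-2.25)·(3.5) + (-0.25)·(-0.5) + (1.75)·(-3.5)) / 3 = -13.5/3 = -4.5
  S[B,B] = ((0.5)·(0.5) + (3.5)·(3.5) + (-0.5)·(-0.5) + (-3.5)·(-3.5)) / 3 = 25/3 = 8.3333
  S = [[2.9167, -4.5],
 [-4.5, 8.3333]].

Step 3 — invert S. det(S) = 2.9167·8.3333 - (-4.5)² = 4.0556.
  S^{-1} = (1/det) · [[d, -b], [-b, a]] = [[2.0548, 1.1096],
 [1.1096, 0.7192]].

Step 4 — quadratic form (x̄ - mu_0)^T · S^{-1} · (x̄ - mu_0):
  S^{-1} · (x̄ - mu_0) = (4.3973, 2.7945),
  (x̄ - mu_0)^T · [...] = (0.25)·(4.3973) + (3.5)·(2.7945) = 10.8801.

Step 5 — scale by n: T² = 4 · 10.8801 = 43.5205.

T² ≈ 43.5205


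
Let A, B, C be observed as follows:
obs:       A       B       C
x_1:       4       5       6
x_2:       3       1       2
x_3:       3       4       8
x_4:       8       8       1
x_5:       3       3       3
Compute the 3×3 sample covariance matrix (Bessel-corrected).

Step 1 — column means:
  mean(A) = (4 + 3 + 3 + 8 + 3) / 5 = 21/5 = 4.2
  mean(B) = (5 + 1 + 4 + 8 + 3) / 5 = 21/5 = 4.2
  mean(C) = (6 + 2 + 8 + 1 + 3) / 5 = 20/5 = 4

Step 2 — sample covariance S[i,j] = (1/(n-1)) · Σ_k (x_{k,i} - mean_i) · (x_{k,j} - mean_j), with n-1 = 4.
  S[A,A] = ((-0.2)·(-0.2) + (-1.2)·(-1.2) + (-1.2)·(-1.2) + (3.8)·(3.8) + (-1.2)·(-1.2)) / 4 = 18.8/4 = 4.7
  S[A,B] = ((-0.2)·(0.8) + (-1.2)·(-3.2) + (-1.2)·(-0.2) + (3.8)·(3.8) + (-1.2)·(-1.2)) / 4 = 19.8/4 = 4.95
  S[A,C] = ((-0.2)·(2) + (-1.2)·(-2) + (-1.2)·(4) + (3.8)·(-3) + (-1.2)·(-1)) / 4 = -13/4 = -3.25
  S[B,B] = ((0.8)·(0.8) + (-3.2)·(-3.2) + (-0.2)·(-0.2) + (3.8)·(3.8) + (-1.2)·(-1.2)) / 4 = 26.8/4 = 6.7
  S[B,C] = ((0.8)·(2) + (-3.2)·(-2) + (-0.2)·(4) + (3.8)·(-3) + (-1.2)·(-1)) / 4 = -3/4 = -0.75
  S[C,C] = ((2)·(2) + (-2)·(-2) + (4)·(4) + (-3)·(-3) + (-1)·(-1)) / 4 = 34/4 = 8.5

S is symmetric (S[j,i] = S[i,j]). Assembling:

S = [[4.7, 4.95, -3.25],
 [4.95, 6.7, -0.75],
 [-3.25, -0.75, 8.5]]


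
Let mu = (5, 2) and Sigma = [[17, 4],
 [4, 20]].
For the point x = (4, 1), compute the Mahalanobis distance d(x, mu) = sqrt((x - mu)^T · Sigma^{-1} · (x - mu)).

Step 1 — centre the observation: (x - mu) = (-1, -1).

Step 2 — invert Sigma. det(Sigma) = 17·20 - (4)² = 324.
  Sigma^{-1} = (1/det) · [[d, -b], [-b, a]] = [[0.0617, -0.0123],
 [-0.0123, 0.0525]].

Step 3 — form the quadratic (x - mu)^T · Sigma^{-1} · (x - mu):
  Sigma^{-1} · (x - mu) = (-0.0494, -0.0401).
  (x - mu)^T · [Sigma^{-1} · (x - mu)] = (-1)·(-0.0494) + (-1)·(-0.0401) = 0.0895.

Step 4 — take square root: d = √(0.0895) ≈ 0.2992.

d(x, mu) = √(0.0895) ≈ 0.2992


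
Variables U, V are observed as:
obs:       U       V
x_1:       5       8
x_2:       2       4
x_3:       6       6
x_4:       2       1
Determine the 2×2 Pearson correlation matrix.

Step 1 — column means:
  mean(U) = (5 + 2 + 6 + 2) / 4 = 15/4 = 3.75
  mean(V) = (8 + 4 + 6 + 1) / 4 = 19/4 = 4.75

Step 2 — sample variances and covariances s[i,j] = (1/(n-1)) · Σ_k (x_{k,i} - mean_i) · (x_{k,j} - mean_j), with n-1 = 3:
  s[U,U] = ((1.25)·(1.25) + (-1.75)·(-1.75) + (2.25)·(2.25) + (-1.75)·(-1.75)) / 3 = 12.75/3 = 4.25
  s[U,V] = ((1.25)·(3.25) + (-1.75)·(-0.75) + (2.25)·(1.25) + (-1.75)·(-3.75)) / 3 = 14.75/3 = 4.9167
  s[V,V] = ((3.25)·(3.25) + (-0.75)·(-0.75) + (1.25)·(1.25) + (-3.75)·(-3.75)) / 3 = 26.75/3 = 8.9167
  Sample standard deviations s_i = √(s[i,i]):
  s(U) = √(4.25) = 2.0616
  s(V) = √(8.9167) = 2.9861

Step 3 — r_{ij} = s_{ij} / (s_i · s_j):
  r[U,U] = 1 (diagonal).
  r[U,V] = 4.9167 / (2.0616 · 2.9861) = 4.9167 / 6.156 = 0.7987
  r[V,V] = 1 (diagonal).

R is symmetric with unit diagonal. Assembling:

R = [[1, 0.7987],
 [0.7987, 1]]


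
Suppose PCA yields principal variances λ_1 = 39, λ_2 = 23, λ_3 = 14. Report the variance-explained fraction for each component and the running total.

Step 1 — total variance = trace(Sigma) = Σ λ_i = 39 + 23 + 14 = 76.

Step 2 — fraction explained by component i = λ_i / Σ λ:
  PC1: 39/76 = 0.5132
  PC2: 23/76 = 0.3026
  PC3: 14/76 = 0.1842

Step 3 — cumulative fraction after k components = (λ_1 + ... + λ_k) / Σ λ:
  k = 1: 39/76 = 0.5132
  k = 2: (39 + 23)/76 = 62/76 = 0.8158
  k = 3: (39 + 23 + 14)/76 = 76/76 = 1

Summary (fraction, with percent):

explained: PC1 0.5132 (51.32%), PC2 0.3026 (30.26%), PC3 0.1842 (18.42%);  cumulative: 0.5132, 0.8158, 1


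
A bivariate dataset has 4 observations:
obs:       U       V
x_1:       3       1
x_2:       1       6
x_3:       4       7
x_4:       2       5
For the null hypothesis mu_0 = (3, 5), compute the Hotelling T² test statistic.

Step 1 — sample mean vector:
  mean(U) = (3 + 1 + 4 + 2) / 4 = 10/4 = 2.5
  mean(V) = (1 + 6 + 7 + 5) / 4 = 19/4 = 4.75
  x̄ = (2.5, 4.75),  deviation x̄ - mu_0 = (2.5, 4.75) - (3, 5) = (-0.5, -0.25).

Step 2 — sample covariance matrix, S[i,j] = (1/(n-1)) · Σ_k (x_{k,i} - mean_i) · (x_{k,j} - mean_j), divisor n-1 = 3:
  S[U,U] = ((0.5)·(0.5) + (-1.5)·(-1.5) + (1.5)·(1.5) + (-0.5)·(-0.5)) / 3 = 5/3 = 1.6667
  S[U,V] = ((0.5)·(-3.75) + (-1.5)·(1.25) + (1.5)·(2.25) + (-0.5)·(0.25)) / 3 = -0.5/3 = -0.1667
  S[V,V] = ((-3.75)·(-3.75) + (1.25)·(1.25) + (2.25)·(2.25) + (0.25)·(0.25)) / 3 = 20.75/3 = 6.9167
  S = [[1.6667, -0.1667],
 [-0.1667, 6.9167]].

Step 3 — invert S. det(S) = 1.6667·6.9167 - (-0.1667)² = 11.5.
  S^{-1} = (1/det) · [[d, -b], [-b, a]] = [[0.6014, 0.0145],
 [0.0145, 0.1449]].

Step 4 — quadratic form (x̄ - mu_0)^T · S^{-1} · (x̄ - mu_0):
  S^{-1} · (x̄ - mu_0) = (-0.3043, -0.0435),
  (x̄ - mu_0)^T · [...] = (-0.5)·(-0.3043) + (-0.25)·(-0.0435) = 0.163.

Step 5 — scale by n: T² = 4 · 0.163 = 0.6522.

T² ≈ 0.6522


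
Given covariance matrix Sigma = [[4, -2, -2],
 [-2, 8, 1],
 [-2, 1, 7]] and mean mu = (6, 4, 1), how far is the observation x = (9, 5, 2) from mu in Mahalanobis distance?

Step 1 — centre the observation: (x - mu) = (3, 1, 1).

Step 2 — invert Sigma (cofactor / det for 3×3, or solve directly):
  Sigma^{-1} = [[0.3274, 0.0714, 0.0833],
 [0.0714, 0.1429, 0],
 [0.0833, 0, 0.1667]].

Step 3 — form the quadratic (x - mu)^T · Sigma^{-1} · (x - mu):
  Sigma^{-1} · (x - mu) = (1.1369, 0.3571, 0.4167).
  (x - mu)^T · [Sigma^{-1} · (x - mu)] = (3)·(1.1369) + (1)·(0.3571) + (1)·(0.4167) = 4.1845.

Step 4 — take square root: d = √(4.1845) ≈ 2.0456.

d(x, mu) = √(4.1845) ≈ 2.0456


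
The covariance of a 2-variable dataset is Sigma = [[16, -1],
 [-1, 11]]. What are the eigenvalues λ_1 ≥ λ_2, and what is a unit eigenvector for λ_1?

Step 1 — characteristic polynomial of 2×2 Sigma:
  det(Sigma - λI) = λ² - trace · λ + det = 0.
  trace = 16 + 11 = 27, det = 16·11 - (-1)² = 175.
Step 2 — discriminant:
  Δ = trace² - 4·det = 729 - 700 = 29.
Step 3 — eigenvalues:
  λ = (trace ± √Δ)/2 = (27 ± 5.3852)/2,
  λ_1 = 16.1926,  λ_2 = 10.8074.

Step 4 — unit eigenvector for λ_1: solve (Sigma - λ_1 I)v = 0. First row:
  (16 - 16.1926)·v_x + (-1)·v_y = 0, i.e. (-0.1926)·v_x + (-1)·v_y = 0,
  so v ∝ (b, λ_1 - a) = (-1, 0.1926); multiply by -1 so the first entry is positive: u = (1, -0.1926).
  ||u|| = √((1)² + (-0.1926)²) = √(1.0371) ≈ 1.0184,
  v_1 = u/||u|| ≈ (0.982, -0.1891) (||v_1|| = 1).

λ_1 = 16.1926,  λ_2 = 10.8074;  v_1 ≈ (0.982, -0.1891)


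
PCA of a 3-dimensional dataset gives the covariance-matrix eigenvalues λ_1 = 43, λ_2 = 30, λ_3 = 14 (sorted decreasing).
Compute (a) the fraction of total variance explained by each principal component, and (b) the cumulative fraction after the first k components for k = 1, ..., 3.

Step 1 — total variance = trace(Sigma) = Σ λ_i = 43 + 30 + 14 = 87.

Step 2 — fraction explained by component i = λ_i / Σ λ:
  PC1: 43/87 = 0.4943
  PC2: 30/87 = 0.3448
  PC3: 14/87 = 0.1609

Step 3 — cumulative fraction after k components = (λ_1 + ... + λ_k) / Σ λ:
  k = 1: 43/87 = 0.4943
  k = 2: (43 + 30)/87 = 73/87 = 0.8391
  k = 3: (43 + 30 + 14)/87 = 87/87 = 1

Summary (fraction, with percent):

explained: PC1 0.4943 (49.43%), PC2 0.3448 (34.48%), PC3 0.1609 (16.09%);  cumulative: 0.4943, 0.8391, 1


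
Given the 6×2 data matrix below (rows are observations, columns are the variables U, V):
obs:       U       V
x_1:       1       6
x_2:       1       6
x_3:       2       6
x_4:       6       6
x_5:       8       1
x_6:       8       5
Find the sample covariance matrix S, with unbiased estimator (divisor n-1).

Step 1 — column means:
  mean(U) = (1 + 1 + 2 + 6 + 8 + 8) / 6 = 26/6 = 4.3333
  mean(V) = (6 + 6 + 6 + 6 + 1 + 5) / 6 = 30/6 = 5

Step 2 — sample covariance S[i,j] = (1/(n-1)) · Σ_k (x_{k,i} - mean_i) · (x_{k,j} - mean_j), with n-1 = 5.
  S[U,U] = ((-3.3333)·(-3.3333) + (-3.3333)·(-3.3333) + (-2.3333)·(-2.3333) + (1.6667)·(1.6667) + (3.6667)·(3.6667) + (3.6667)·(3.6667)) / 5 = 57.3333/5 = 11.4667
  S[U,V] = ((-3.3333)·(1) + (-3.3333)·(1) + (-2.3333)·(1) + (1.6667)·(1) + (3.6667)·(-4) + (3.6667)·(0)) / 5 = -22/5 = -4.4
  S[V,V] = ((1)·(1) + (1)·(1) + (1)·(1) + (1)·(1) + (-4)·(-4) + (0)·(0)) / 5 = 20/5 = 4

S is symmetric (S[j,i] = S[i,j]). Assembling:

S = [[11.4667, -4.4],
 [-4.4, 4]]


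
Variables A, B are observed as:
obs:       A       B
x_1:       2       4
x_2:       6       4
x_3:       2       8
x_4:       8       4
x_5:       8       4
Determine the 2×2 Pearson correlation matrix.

Step 1 — column means:
  mean(A) = (2 + 6 + 2 + 8 + 8) / 5 = 26/5 = 5.2
  mean(B) = (4 + 4 + 8 + 4 + 4) / 5 = 24/5 = 4.8

Step 2 — sample variances and covariances s[i,j] = (1/(n-1)) · Σ_k (x_{k,i} - mean_i) · (x_{k,j} - mean_j), with n-1 = 4:
  s[A,A] = ((-3.2)·(-3.2) + (0.8)·(0.8) + (-3.2)·(-3.2) + (2.8)·(2.8) + (2.8)·(2.8)) / 4 = 36.8/4 = 9.2
  s[A,B] = ((-3.2)·(-0.8) + (0.8)·(-0.8) + (-3.2)·(3.2) + (2.8)·(-0.8) + (2.8)·(-0.8)) / 4 = -12.8/4 = -3.2
  s[B,B] = ((-0.8)·(-0.8) + (-0.8)·(-0.8) + (3.2)·(3.2) + (-0.8)·(-0.8) + (-0.8)·(-0.8)) / 4 = 12.8/4 = 3.2
  Sample standard deviations s_i = √(s[i,i]):
  s(A) = √(9.2) = 3.0332
  s(B) = √(3.2) = 1.7889

Step 3 — r_{ij} = s_{ij} / (s_i · s_j):
  r[A,A] = 1 (diagonal).
  r[A,B] = -3.2 / (3.0332 · 1.7889) = -3.2 / 5.4259 = -0.5898
  r[B,B] = 1 (diagonal).

R is symmetric with unit diagonal. Assembling:

R = [[1, -0.5898],
 [-0.5898, 1]]


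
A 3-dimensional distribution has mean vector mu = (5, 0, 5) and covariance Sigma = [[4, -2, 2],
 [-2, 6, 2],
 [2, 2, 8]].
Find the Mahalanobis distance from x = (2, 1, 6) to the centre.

Step 1 — centre the observation: (x - mu) = (-3, 1, 1).

Step 2 — invert Sigma (cofactor / det for 3×3, or solve directly):
  Sigma^{-1} = [[0.4231, 0.1923, -0.1538],
 [0.1923, 0.2692, -0.1154],
 [-0.1538, -0.1154, 0.1923]].

Step 3 — form the quadratic (x - mu)^T · Sigma^{-1} · (x - mu):
  Sigma^{-1} · (x - mu) = (-1.2308, -0.4231, 0.5385).
  (x - mu)^T · [Sigma^{-1} · (x - mu)] = (-3)·(-1.2308) + (1)·(-0.4231) + (1)·(0.5385) = 3.8077.

Step 4 — take square root: d = √(3.8077) ≈ 1.9513.

d(x, mu) = √(3.8077) ≈ 1.9513


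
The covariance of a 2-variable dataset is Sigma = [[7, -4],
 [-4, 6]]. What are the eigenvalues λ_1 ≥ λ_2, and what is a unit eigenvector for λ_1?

Step 1 — characteristic polynomial of 2×2 Sigma:
  det(Sigma - λI) = λ² - trace · λ + det = 0.
  trace = 7 + 6 = 13, det = 7·6 - (-4)² = 26.
Step 2 — discriminant:
  Δ = trace² - 4·det = 169 - 104 = 65.
Step 3 — eigenvalues:
  λ = (trace ± √Δ)/2 = (13 ± 8.0623)/2,
  λ_1 = 10.5311,  λ_2 = 2.4689.

Step 4 — unit eigenvector for λ_1: solve (Sigma - λ_1 I)v = 0. First row:
  (7 - 10.5311)·v_x + (-4)·v_y = 0, i.e. (-3.5311)·v_x + (-4)·v_y = 0,
  so v ∝ (b, λ_1 - a) = (-4, 3.5311); multiply by -1 so the first entry is positive: u = (4, -3.5311).
  ||u|| = √((4)² + (-3.5311)²) = √(28.4689) ≈ 5.3356,
  v_1 = u/||u|| ≈ (0.7497, -0.6618) (||v_1|| = 1).

λ_1 = 10.5311,  λ_2 = 2.4689;  v_1 ≈ (0.7497, -0.6618)


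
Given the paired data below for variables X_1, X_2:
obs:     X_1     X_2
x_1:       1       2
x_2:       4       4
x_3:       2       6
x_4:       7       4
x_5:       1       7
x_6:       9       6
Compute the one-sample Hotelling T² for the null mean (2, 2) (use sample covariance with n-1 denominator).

Step 1 — sample mean vector:
  mean(X_1) = (1 + 4 + 2 + 7 + 1 + 9) / 6 = 24/6 = 4
  mean(X_2) = (2 + 4 + 6 + 4 + 7 + 6) / 6 = 29/6 = 4.8333
  x̄ = (4, 4.8333),  deviation x̄ - mu_0 = (4, 4.8333) - (2, 2) = (2, 2.8333).

Step 2 — sample covariance matrix, S[i,j] = (1/(n-1)) · Σ_k (x_{k,i} - mean_i) · (x_{k,j} - mean_j), divisor n-1 = 5:
  S[X_1,X_1] = ((-3)·(-3) + (0)·(0) + (-2)·(-2) + (3)·(3) + (-3)·(-3) + (5)·(5)) / 5 = 56/5 = 11.2
  S[X_1,X_2] = ((-3)·(-2.8333) + (0)·(-0.8333) + (-2)·(1.1667) + (3)·(-0.8333) + (-3)·(2.1667) + (5)·(1.1667)) / 5 = 3/5 = 0.6
  S[X_2,X_2] = ((-2.8333)·(-2.8333) + (-0.8333)·(-0.8333) + (1.1667)·(1.1667) + (-0.8333)·(-0.8333) + (2.1667)·(2.1667) + (1.1667)·(1.1667)) / 5 = 16.8333/5 = 3.3667
  S = [[11.2, 0.6],
 [0.6, 3.3667]].

Step 3 — invert S. det(S) = 11.2·3.3667 - (0.6)² = 37.3467.
  S^{-1} = (1/det) · [[d, -b], [-b, a]] = [[0.0901, -0.0161],
 [-0.0161, 0.2999]].

Step 4 — quadratic form (x̄ - mu_0)^T · S^{-1} · (x̄ - mu_0):
  S^{-1} · (x̄ - mu_0) = (0.1348, 0.8176),
  (x̄ - mu_0)^T · [...] = (2)·(0.1348) + (2.8333)·(0.8176) = 2.586.

Step 5 — scale by n: T² = 6 · 2.586 = 15.5159.

T² ≈ 15.5159


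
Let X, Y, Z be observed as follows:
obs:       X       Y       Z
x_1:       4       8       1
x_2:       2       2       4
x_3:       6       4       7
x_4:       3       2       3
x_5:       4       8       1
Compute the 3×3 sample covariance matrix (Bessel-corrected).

Step 1 — column means:
  mean(X) = (4 + 2 + 6 + 3 + 4) / 5 = 19/5 = 3.8
  mean(Y) = (8 + 2 + 4 + 2 + 8) / 5 = 24/5 = 4.8
  mean(Z) = (1 + 4 + 7 + 3 + 1) / 5 = 16/5 = 3.2

Step 2 — sample covariance S[i,j] = (1/(n-1)) · Σ_k (x_{k,i} - mean_i) · (x_{k,j} - mean_j), with n-1 = 4.
  S[X,X] = ((0.2)·(0.2) + (-1.8)·(-1.8) + (2.2)·(2.2) + (-0.8)·(-0.8) + (0.2)·(0.2)) / 4 = 8.8/4 = 2.2
  S[X,Y] = ((0.2)·(3.2) + (-1.8)·(-2.8) + (2.2)·(-0.8) + (-0.8)·(-2.8) + (0.2)·(3.2)) / 4 = 6.8/4 = 1.7
  S[X,Z] = ((0.2)·(-2.2) + (-1.8)·(0.8) + (2.2)·(3.8) + (-0.8)·(-0.2) + (0.2)·(-2.2)) / 4 = 6.2/4 = 1.55
  S[Y,Y] = ((3.2)·(3.2) + (-2.8)·(-2.8) + (-0.8)·(-0.8) + (-2.8)·(-2.8) + (3.2)·(3.2)) / 4 = 36.8/4 = 9.2
  S[Y,Z] = ((3.2)·(-2.2) + (-2.8)·(0.8) + (-0.8)·(3.8) + (-2.8)·(-0.2) + (3.2)·(-2.2)) / 4 = -18.8/4 = -4.7
  S[Z,Z] = ((-2.2)·(-2.2) + (0.8)·(0.8) + (3.8)·(3.8) + (-0.2)·(-0.2) + (-2.2)·(-2.2)) / 4 = 24.8/4 = 6.2

S is symmetric (S[j,i] = S[i,j]). Assembling:

S = [[2.2, 1.7, 1.55],
 [1.7, 9.2, -4.7],
 [1.55, -4.7, 6.2]]


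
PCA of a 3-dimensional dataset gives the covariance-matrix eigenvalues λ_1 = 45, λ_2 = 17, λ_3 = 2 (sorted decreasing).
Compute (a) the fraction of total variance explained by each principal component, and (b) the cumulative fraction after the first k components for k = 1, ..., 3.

Step 1 — total variance = trace(Sigma) = Σ λ_i = 45 + 17 + 2 = 64.

Step 2 — fraction explained by component i = λ_i / Σ λ:
  PC1: 45/64 = 0.7031
  PC2: 17/64 = 0.2656
  PC3: 2/64 = 0.0312

Step 3 — cumulative fraction after k components = (λ_1 + ... + λ_k) / Σ λ:
  k = 1: 45/64 = 0.7031
  k = 2: (45 + 17)/64 = 62/64 = 0.9688
  k = 3: (45 + 17 + 2)/64 = 64/64 = 1

Summary (fraction, with percent):

explained: PC1 0.7031 (70.31%), PC2 0.2656 (26.56%), PC3 0.0312 (3.12%);  cumulative: 0.7031, 0.9688, 1


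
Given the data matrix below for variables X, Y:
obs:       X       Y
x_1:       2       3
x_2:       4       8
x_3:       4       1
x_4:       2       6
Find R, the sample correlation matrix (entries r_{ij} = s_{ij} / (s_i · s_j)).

Step 1 — column means:
  mean(X) = (2 + 4 + 4 + 2) / 4 = 12/4 = 3
  mean(Y) = (3 + 8 + 1 + 6) / 4 = 18/4 = 4.5

Step 2 — sample variances and covariances s[i,j] = (1/(n-1)) · Σ_k (x_{k,i} - mean_i) · (x_{k,j} - mean_j), with n-1 = 3:
  s[X,X] = ((-1)·(-1) + (1)·(1) + (1)·(1) + (-1)·(-1)) / 3 = 4/3 = 1.3333
  s[X,Y] = ((-1)·(-1.5) + (1)·(3.5) + (1)·(-3.5) + (-1)·(1.5)) / 3 = 0/3 = 0
  s[Y,Y] = ((-1.5)·(-1.5) + (3.5)·(3.5) + (-3.5)·(-3.5) + (1.5)·(1.5)) / 3 = 29/3 = 9.6667
  Sample standard deviations s_i = √(s[i,i]):
  s(X) = √(1.3333) = 1.1547
  s(Y) = √(9.6667) = 3.1091

Step 3 — r_{ij} = s_{ij} / (s_i · s_j):
  r[X,X] = 1 (diagonal).
  r[X,Y] = 0 / (1.1547 · 3.1091) = 0 / 3.5901 = 0
  r[Y,Y] = 1 (diagonal).

R is symmetric with unit diagonal. Assembling:

R = [[1, 0],
 [0, 1]]


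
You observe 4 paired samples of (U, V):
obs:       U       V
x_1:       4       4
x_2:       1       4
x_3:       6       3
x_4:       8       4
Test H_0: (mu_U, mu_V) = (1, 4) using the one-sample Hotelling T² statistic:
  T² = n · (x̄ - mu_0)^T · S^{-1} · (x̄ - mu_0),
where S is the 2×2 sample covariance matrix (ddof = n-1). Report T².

Step 1 — sample mean vector:
  mean(U) = (4 + 1 + 6 + 8) / 4 = 19/4 = 4.75
  mean(V) = (4 + 4 + 3 + 4) / 4 = 15/4 = 3.75
  x̄ = (4.75, 3.75),  deviation x̄ - mu_0 = (4.75, 3.75) - (1, 4) = (3.75, -0.25).

Step 2 — sample covariance matrix, S[i,j] = (1/(n-1)) · Σ_k (x_{k,i} - mean_i) · (x_{k,j} - mean_j), divisor n-1 = 3:
  S[U,U] = ((-0.75)·(-0.75) + (-3.75)·(-3.75) + (1.25)·(1.25) + (3.25)·(3.25)) / 3 = 26.75/3 = 8.9167
  S[U,V] = ((-0.75)·(0.25) + (-3.75)·(0.25) + (1.25)·(-0.75) + (3.25)·(0.25)) / 3 = -1.25/3 = -0.4167
  S[V,V] = ((0.25)·(0.25) + (0.25)·(0.25) + (-0.75)·(-0.75) + (0.25)·(0.25)) / 3 = 0.75/3 = 0.25
  S = [[8.9167, -0.4167],
 [-0.4167, 0.25]].

Step 3 — invert S. det(S) = 8.9167·0.25 - (-0.4167)² = 2.0556.
  S^{-1} = (1/det) · [[d, -b], [-b, a]] = [[0.1216, 0.2027],
 [0.2027, 4.3378]].

Step 4 — quadratic form (x̄ - mu_0)^T · S^{-1} · (x̄ - mu_0):
  S^{-1} · (x̄ - mu_0) = (0.4054, -0.3243),
  (x̄ - mu_0)^T · [...] = (3.75)·(0.4054) + (-0.25)·(-0.3243) = 1.6014.

Step 5 — scale by n: T² = 4 · 1.6014 = 6.4054.

T² ≈ 6.4054
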